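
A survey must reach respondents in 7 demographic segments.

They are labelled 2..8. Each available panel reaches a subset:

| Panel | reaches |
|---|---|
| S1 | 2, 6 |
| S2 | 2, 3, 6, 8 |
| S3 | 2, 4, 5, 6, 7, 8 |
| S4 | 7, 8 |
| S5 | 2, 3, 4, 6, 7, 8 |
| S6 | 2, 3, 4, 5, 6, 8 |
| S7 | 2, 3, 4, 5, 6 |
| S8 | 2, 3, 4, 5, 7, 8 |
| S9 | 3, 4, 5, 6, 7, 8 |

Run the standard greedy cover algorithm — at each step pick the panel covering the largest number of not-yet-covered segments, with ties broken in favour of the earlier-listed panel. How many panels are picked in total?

2

Greedy: pick S3 (covers 6 new) → pick S2 (covers 1 new). Total picks: 2.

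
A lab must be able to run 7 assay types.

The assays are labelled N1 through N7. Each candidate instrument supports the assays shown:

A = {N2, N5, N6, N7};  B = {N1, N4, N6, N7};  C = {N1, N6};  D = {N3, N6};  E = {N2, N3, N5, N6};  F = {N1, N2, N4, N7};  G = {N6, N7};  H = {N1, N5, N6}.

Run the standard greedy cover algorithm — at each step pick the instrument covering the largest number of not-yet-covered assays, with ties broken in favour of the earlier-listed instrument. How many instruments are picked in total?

Greedy: pick A (covers 4 new) → pick B (covers 2 new) → pick D (covers 1 new). Total picks: 3.
(The true minimum cover uses only 2 instruments, so greedy is not optimal here.)

3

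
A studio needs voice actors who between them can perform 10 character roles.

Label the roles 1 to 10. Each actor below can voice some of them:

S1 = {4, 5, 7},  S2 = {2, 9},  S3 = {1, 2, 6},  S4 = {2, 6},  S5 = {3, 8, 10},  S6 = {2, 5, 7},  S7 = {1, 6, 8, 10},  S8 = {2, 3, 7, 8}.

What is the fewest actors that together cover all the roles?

4

Take {S1, S2, S7, S8}. Their union is {1, 2, 3, 4, 5, 6, 7, 8, 9, 10}, which is all 10 roles.
No 3 of the 8 actors cover everything (all 56 combinations miss at least one role), so 4 is optimal.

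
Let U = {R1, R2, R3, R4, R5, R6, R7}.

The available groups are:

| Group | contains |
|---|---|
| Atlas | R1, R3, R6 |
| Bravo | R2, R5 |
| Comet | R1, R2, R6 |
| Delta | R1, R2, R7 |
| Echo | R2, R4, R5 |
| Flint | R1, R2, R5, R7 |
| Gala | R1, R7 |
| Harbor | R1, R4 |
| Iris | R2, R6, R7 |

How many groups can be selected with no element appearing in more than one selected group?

Atlas, Echo are pairwise disjoint (Atlas={R1,R3,R6}; Echo={R2,R4,R5}).
Every remaining group overlaps one of these, and no 3 of the listed groups are pairwise disjoint, so 2 is the maximum.

2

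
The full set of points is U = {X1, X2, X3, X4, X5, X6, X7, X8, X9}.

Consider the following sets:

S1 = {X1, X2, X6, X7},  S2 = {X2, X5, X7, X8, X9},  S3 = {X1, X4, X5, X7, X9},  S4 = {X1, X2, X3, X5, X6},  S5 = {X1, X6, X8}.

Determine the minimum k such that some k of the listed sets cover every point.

S3 and S4 and S5 together: S3 ∪ S4 ∪ S5 = {X1, X2, X3, X4, X5, X6, X7, X8, X9} — every point is covered.
Only S4 contains X3, so S4 is forced; the remaining 4 points need at least 2 more sets (each remaining set adds at most 3) — so at least 3 sets are needed, and 3 is optimal.

3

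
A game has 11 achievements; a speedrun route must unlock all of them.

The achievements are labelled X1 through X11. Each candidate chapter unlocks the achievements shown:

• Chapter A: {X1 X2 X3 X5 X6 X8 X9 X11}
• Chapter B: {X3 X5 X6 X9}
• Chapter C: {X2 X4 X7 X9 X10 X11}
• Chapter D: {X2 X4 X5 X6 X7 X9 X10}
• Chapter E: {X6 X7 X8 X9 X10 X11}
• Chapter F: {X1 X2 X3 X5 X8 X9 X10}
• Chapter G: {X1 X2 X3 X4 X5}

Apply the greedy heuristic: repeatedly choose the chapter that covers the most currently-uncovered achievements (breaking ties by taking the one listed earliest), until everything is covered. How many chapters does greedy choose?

2

Greedy: pick A (covers 8 new) → pick C (covers 3 new). Total picks: 2.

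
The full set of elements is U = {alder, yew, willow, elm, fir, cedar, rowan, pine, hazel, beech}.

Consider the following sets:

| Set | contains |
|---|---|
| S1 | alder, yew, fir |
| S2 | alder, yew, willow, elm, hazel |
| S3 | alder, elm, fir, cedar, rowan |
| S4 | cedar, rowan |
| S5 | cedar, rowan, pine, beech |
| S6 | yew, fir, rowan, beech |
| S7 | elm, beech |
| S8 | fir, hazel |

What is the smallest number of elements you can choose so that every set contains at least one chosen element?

H = {elm, fir, rowan} meets every set (each contains at least one member of H), and |H| = 3.
The sets S4, S7, S8 are pairwise disjoint, so any hitting set needs a separate element for each — at least 3. Hence 3 is optimal.

3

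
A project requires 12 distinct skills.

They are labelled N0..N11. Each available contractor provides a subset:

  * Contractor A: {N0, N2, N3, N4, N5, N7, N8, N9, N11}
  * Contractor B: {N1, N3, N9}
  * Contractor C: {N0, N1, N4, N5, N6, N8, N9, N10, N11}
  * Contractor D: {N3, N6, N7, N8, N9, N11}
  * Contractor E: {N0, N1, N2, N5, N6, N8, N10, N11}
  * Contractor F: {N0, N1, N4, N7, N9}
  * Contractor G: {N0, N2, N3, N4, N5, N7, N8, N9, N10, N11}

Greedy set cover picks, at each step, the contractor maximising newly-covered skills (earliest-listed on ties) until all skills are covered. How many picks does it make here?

Greedy: pick G (covers 10 new) → pick C (covers 2 new). Total picks: 2.

2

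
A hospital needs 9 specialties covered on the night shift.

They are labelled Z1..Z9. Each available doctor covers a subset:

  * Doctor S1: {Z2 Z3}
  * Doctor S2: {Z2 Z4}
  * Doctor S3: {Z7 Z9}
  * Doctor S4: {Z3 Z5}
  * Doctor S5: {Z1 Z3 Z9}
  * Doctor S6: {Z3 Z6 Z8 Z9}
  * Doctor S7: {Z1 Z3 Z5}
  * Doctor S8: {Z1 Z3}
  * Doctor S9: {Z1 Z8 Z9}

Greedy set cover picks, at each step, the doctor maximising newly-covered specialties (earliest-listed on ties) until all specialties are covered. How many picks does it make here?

Greedy: pick S6 (covers 4 new) → pick S2 (covers 2 new) → pick S7 (covers 2 new) → pick S3 (covers 1 new). Total picks: 4.

4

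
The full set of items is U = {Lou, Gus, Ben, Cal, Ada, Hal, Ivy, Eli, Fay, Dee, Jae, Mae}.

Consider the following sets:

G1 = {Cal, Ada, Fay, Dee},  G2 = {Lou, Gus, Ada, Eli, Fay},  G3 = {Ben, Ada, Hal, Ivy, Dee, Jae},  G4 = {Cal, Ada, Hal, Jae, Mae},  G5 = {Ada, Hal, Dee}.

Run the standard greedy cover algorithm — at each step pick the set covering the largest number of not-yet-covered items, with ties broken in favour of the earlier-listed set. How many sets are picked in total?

Greedy: pick G3 (covers 6 new) → pick G2 (covers 4 new) → pick G4 (covers 2 new). Total picks: 3.

3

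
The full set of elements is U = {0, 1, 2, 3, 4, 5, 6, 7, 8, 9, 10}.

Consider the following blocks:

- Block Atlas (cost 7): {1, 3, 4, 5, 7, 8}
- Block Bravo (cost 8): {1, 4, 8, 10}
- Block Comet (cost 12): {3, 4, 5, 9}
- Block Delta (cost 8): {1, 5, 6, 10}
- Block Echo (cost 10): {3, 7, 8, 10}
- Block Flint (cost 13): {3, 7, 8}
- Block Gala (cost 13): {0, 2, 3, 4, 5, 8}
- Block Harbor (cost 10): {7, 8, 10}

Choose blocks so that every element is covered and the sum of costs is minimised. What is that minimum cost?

40

Atlas, Comet, Delta, Gala together cover every element (Atlas ∪ Comet ∪ Delta ∪ Gala = {0, 1, 2, 3, 4, 5, 6, 7, 8, 9, 10}); total cost 7 + 12 + 8 + 13 = 40.
No covering selection has total cost below 40.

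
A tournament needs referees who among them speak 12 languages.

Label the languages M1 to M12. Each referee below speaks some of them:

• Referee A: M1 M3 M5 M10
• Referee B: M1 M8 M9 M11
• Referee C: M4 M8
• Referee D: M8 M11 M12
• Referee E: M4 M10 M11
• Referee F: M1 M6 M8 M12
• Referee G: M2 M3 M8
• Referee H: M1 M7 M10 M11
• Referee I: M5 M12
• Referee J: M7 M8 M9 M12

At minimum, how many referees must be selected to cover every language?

Take {E, F, G, I, J}. Their union is {M1, M2, M3, M4, M5, M6, M7, M8, M9, M10, M11, M12}, which is all 12 languages.
No 4 of the 10 referees cover everything (all 210 combinations miss at least one language), so 5 is optimal.

5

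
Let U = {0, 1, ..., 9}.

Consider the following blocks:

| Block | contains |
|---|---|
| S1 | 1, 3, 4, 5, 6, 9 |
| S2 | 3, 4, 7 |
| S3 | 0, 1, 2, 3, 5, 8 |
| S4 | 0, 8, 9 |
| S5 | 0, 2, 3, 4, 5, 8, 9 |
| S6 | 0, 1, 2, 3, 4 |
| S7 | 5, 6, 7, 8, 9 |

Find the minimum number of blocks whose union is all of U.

2

Take {S6, S7}. Their union is {0, 1, 2, 3, 4, 5, 6, 7, 8, 9}, which is all 10 points.
No single block has all 10 points (the largest, S5, has 7), so 2 is optimal.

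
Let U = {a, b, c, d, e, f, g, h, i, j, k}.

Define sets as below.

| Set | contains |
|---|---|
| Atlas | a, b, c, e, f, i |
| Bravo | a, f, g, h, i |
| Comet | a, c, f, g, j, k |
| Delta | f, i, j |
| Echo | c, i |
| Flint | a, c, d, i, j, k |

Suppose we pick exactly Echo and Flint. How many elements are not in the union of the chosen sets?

5

Union of Echo, Flint = {a, c, d, i, j, k}.
Not covered: b, e, f, g, h — 5 elements.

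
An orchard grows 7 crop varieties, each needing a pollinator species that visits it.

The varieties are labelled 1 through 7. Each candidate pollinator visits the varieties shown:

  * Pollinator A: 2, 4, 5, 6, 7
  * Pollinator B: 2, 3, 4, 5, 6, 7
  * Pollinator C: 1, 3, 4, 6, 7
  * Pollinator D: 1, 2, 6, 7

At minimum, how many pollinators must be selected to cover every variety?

2

A and C together: A ∪ C = {1, 2, 3, 4, 5, 6, 7} — every variety is covered.
No single pollinator has all 7 varieties (the largest, B, has 6), so 2 is optimal.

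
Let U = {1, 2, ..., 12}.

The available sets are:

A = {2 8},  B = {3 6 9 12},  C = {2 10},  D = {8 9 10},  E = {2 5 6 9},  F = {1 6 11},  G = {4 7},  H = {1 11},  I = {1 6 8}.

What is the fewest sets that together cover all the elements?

Take {B, D, E, F, G}. Their union is {1, 2, 3, 4, 5, 6, 7, 8, 9, 10, 11, 12}, which is all 12 elements.
Only B contains 3, so B is forced; the remaining 8 elements need at least 4 more sets (each remaining set adds at most 2) — so at least 5 sets are needed, and 5 is optimal.

5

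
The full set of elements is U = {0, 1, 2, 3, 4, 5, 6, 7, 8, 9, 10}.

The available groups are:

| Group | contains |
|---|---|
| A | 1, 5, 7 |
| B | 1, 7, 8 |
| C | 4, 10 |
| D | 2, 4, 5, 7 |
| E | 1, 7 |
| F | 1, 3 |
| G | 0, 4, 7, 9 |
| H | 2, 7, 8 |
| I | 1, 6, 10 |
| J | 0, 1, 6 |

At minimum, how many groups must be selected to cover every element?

5

D and F and G and H and I together: D ∪ F ∪ G ∪ H ∪ I = {0, 1, 2, 3, 4, 5, 6, 7, 8, 9, 10} — every element is covered.
No 4 of the 10 groups cover everything (all 210 combinations miss at least one element), so 5 is optimal.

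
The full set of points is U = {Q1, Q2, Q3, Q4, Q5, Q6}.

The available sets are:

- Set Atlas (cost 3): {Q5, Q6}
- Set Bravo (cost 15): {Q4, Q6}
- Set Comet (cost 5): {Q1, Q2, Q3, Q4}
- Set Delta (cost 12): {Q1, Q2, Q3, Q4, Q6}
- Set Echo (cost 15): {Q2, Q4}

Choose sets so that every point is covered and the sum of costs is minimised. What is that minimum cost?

8

Atlas, Comet together cover every point (Atlas ∪ Comet = {Q1, Q2, Q3, Q4, Q5, Q6}); total cost 3 + 5 = 8.
No covering selection has total cost below 8.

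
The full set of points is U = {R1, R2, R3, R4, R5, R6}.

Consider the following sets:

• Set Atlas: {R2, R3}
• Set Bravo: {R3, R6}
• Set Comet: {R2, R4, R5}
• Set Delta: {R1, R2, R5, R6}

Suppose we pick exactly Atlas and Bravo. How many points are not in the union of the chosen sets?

Union of Atlas, Bravo = {R2, R3, R6}.
Not covered: R1, R4, R5 — 3 points.

3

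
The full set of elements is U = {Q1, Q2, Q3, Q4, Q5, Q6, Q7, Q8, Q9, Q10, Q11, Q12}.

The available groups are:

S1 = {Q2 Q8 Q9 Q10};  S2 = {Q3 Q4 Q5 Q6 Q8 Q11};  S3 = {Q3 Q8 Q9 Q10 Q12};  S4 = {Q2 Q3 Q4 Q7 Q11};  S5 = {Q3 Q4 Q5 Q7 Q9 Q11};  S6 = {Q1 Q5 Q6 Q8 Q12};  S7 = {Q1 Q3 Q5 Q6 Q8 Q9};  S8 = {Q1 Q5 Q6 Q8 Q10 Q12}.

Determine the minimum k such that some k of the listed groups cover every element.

S3 and S4 and S6 together: S3 ∪ S4 ∪ S6 = {Q1, Q2, Q3, Q4, Q5, Q6, Q7, Q8, Q9, Q10, Q11, Q12} — every element is covered.
No 2 of the 8 groups cover everything (all 28 combinations miss at least one element), so 3 is optimal.

3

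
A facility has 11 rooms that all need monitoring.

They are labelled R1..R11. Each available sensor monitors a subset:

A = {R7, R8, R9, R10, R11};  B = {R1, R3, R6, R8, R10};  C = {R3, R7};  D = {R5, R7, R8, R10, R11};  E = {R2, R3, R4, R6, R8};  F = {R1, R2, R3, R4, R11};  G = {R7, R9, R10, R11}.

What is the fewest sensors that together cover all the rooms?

4

A and D and E and F together: A ∪ D ∪ E ∪ F = {R1, R2, R3, R4, R5, R6, R7, R8, R9, R10, R11} — every room is covered.
No 3 of the 7 sensors cover everything (all 35 combinations miss at least one room), so 4 is optimal.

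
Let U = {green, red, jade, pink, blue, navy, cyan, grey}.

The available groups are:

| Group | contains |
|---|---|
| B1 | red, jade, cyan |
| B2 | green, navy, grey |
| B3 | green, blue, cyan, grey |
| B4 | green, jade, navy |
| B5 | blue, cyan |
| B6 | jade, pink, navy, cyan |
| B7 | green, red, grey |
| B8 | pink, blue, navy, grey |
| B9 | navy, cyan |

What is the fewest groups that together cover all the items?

3

B5, B6, and B7 cover everything between them: the union {green, red, jade, pink, blue, navy, cyan, grey} is all of U.
No 2 of the 9 groups cover everything (all 36 combinations miss at least one item), so 3 is optimal.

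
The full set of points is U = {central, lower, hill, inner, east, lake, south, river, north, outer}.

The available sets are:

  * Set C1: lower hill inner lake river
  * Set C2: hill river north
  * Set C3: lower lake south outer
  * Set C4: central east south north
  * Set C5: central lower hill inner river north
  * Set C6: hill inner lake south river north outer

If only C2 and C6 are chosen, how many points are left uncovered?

Union of C2, C6 = {hill, inner, lake, south, river, north, outer}.
Not covered: central, lower, east — 3 points.

3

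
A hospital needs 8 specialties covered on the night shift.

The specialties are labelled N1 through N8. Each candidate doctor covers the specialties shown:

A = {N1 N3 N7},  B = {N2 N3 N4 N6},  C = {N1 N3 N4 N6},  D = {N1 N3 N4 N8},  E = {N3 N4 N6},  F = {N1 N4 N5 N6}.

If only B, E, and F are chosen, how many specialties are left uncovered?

2

Union of B, E, F = {N1, N2, N3, N4, N5, N6}.
Not covered: N7, N8 — 2 specialties.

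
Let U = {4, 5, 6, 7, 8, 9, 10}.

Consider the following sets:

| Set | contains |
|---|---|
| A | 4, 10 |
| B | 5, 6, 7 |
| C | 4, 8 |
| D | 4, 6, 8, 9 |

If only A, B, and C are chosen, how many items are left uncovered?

1

Union of A, B, C = {4, 5, 6, 7, 8, 10}.
Not covered: 9 — 1 item.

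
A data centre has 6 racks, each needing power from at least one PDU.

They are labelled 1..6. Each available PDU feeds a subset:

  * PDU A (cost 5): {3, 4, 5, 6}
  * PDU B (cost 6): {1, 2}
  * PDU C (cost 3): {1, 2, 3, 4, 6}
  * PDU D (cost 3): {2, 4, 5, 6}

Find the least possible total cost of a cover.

C, D together cover every rack (C ∪ D = {1, 2, 3, 4, 5, 6}); total cost 3 + 3 = 6.
No covering selection has total cost below 6.

6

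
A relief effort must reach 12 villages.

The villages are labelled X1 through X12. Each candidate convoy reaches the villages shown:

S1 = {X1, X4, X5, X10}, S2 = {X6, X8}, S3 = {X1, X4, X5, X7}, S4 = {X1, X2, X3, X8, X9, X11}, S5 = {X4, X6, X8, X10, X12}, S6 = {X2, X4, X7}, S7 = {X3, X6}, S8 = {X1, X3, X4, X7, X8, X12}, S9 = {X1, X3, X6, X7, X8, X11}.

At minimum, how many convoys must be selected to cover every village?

Take {S3, S4, S5}. Their union is {X1, X2, X3, X4, X5, X6, X7, X8, X9, X10, X11, X12}, which is all 12 villages.
Only S4 contains X9, so S4 is forced; the remaining 6 villages need at least 2 more convoys (each remaining convoy adds at most 4) — so at least 3 convoys are needed, and 3 is optimal.

3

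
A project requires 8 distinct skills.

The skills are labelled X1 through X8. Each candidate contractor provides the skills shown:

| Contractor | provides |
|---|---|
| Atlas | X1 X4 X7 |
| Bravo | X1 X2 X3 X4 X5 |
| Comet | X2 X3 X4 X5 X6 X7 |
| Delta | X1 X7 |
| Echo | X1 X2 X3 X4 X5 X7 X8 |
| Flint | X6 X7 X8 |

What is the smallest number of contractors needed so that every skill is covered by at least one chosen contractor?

2

Take {Bravo, Flint}. Their union is {X1, X2, X3, X4, X5, X6, X7, X8}, which is all 8 skills.
No single contractor has all 8 skills (the largest, Echo, has 7), so 2 is optimal.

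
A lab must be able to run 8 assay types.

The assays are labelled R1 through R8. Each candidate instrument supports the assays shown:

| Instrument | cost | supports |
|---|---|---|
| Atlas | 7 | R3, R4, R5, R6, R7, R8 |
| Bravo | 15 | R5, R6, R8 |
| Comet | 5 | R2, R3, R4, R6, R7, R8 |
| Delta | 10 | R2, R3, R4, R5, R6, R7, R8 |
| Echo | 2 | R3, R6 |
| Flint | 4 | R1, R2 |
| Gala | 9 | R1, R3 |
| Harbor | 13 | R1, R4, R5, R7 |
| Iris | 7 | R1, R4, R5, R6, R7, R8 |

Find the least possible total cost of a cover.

Atlas, Flint together cover every assay (Atlas ∪ Flint = {R1, R2, R3, R4, R5, R6, R7, R8}); total cost 7 + 4 = 11.
The greedy pick Comet, Iris costs 12; no covering selection beats 11.

11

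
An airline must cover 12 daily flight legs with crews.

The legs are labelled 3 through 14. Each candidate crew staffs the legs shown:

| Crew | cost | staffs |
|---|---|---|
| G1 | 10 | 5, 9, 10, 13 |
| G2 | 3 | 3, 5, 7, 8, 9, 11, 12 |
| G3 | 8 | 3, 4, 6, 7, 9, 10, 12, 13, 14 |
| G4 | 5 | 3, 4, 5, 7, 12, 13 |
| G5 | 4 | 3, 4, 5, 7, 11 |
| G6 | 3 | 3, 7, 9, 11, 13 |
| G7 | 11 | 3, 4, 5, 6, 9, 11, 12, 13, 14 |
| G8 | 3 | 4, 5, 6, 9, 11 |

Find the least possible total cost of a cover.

G2, G3 together cover every leg (G2 ∪ G3 = {3, 4, 5, 6, 7, 8, 9, 10, 11, 12, 13, 14}); total cost 3 + 8 = 11.
The greedy pick G2, G8, G3 costs 14; no covering selection beats 11.

11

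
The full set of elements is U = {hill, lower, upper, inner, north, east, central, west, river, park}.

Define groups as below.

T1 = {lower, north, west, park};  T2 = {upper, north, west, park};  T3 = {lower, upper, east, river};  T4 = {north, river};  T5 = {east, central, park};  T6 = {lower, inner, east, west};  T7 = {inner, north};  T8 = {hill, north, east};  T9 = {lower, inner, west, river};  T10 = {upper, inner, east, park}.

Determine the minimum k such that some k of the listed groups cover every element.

Take {T3, T5, T8, T9}. Their union is {hill, lower, upper, inner, north, east, central, west, river, park}, which is all 10 elements.
No 3 of the 10 groups cover everything (all 120 combinations miss at least one element), so 4 is optimal.

4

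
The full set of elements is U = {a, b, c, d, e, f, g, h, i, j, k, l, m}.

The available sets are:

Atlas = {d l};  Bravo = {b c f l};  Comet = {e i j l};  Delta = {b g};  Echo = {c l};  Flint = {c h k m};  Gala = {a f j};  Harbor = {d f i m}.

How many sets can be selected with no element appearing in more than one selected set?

4

Atlas, Delta, Flint, Gala are pairwise disjoint (Atlas={d,l}; Delta={b,g}; Flint={c,h,k,m}; Gala={a,f,j}).
Every remaining set overlaps one of these, and no 5 of the listed sets are pairwise disjoint, so 4 is the maximum.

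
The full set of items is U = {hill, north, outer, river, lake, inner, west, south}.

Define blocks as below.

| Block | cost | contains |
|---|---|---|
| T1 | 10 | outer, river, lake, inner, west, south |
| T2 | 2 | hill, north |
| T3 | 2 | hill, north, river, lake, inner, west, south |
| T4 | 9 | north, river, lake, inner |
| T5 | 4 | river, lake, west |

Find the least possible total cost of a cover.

12

T1, T2 together cover every item (T1 ∪ T2 = {hill, north, outer, river, lake, inner, west, south}); total cost 10 + 2 = 12.
No covering selection has total cost below 12.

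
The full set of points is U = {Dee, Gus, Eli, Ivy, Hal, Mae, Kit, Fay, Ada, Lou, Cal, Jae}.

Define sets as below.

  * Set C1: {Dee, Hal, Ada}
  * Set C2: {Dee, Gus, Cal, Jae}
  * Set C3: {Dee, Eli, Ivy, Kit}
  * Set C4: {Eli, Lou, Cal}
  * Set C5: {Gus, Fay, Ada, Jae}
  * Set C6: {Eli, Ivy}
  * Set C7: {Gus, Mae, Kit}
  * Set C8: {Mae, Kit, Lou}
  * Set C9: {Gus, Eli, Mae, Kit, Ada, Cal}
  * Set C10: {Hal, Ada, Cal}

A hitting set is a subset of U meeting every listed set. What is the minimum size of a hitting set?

The 4 points {Ivy, Mae, Ada, Cal} hit every set.
No choice of 3 points meets every set, so 4 is the minimum.

4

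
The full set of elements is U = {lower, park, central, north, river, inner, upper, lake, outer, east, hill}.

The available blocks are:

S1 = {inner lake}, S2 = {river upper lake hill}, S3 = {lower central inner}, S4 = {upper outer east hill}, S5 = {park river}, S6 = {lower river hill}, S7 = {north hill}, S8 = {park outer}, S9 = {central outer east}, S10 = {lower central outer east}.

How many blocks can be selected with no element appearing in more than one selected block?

S1, S5, S7, S10 are pairwise disjoint (S1={inner,lake}; S5={park,river}; S7={north,hill}; S10={lower,central,outer,east}).
Every remaining block overlaps one of these, and no 5 of the listed blocks are pairwise disjoint, so 4 is the maximum.

4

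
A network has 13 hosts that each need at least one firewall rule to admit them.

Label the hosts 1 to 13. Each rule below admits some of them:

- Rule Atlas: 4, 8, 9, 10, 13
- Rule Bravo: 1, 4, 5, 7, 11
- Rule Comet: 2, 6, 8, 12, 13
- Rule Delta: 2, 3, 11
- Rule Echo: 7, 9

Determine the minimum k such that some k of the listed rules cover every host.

4

Take {Atlas, Bravo, Comet, Delta}. Their union is {1, 2, 3, 4, 5, 6, 7, 8, 9, 10, 11, 12, 13}, which is all 13 hosts.
No 3 of the 5 rules cover everything (all 10 combinations miss at least one host), so 4 is optimal.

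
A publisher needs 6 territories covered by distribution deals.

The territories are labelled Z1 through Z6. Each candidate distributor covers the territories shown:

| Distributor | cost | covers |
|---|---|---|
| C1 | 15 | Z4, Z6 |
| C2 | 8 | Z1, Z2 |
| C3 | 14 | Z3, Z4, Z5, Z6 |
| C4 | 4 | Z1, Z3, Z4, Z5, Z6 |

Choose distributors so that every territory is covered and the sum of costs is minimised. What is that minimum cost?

12

C2, C4 together cover every territory (C2 ∪ C4 = {Z1, Z2, Z3, Z4, Z5, Z6}); total cost 8 + 4 = 12.
No covering selection has total cost below 12.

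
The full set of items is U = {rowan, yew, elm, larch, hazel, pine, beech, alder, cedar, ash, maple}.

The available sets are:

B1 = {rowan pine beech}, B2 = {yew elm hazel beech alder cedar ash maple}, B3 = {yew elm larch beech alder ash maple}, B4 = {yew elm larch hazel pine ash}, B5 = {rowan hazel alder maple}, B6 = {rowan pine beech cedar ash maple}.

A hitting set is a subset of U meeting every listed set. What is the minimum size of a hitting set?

2

The 2 items {pine, alder} hit every set.
No single item lies in every set, so at least 2 are needed and 2 is optimal.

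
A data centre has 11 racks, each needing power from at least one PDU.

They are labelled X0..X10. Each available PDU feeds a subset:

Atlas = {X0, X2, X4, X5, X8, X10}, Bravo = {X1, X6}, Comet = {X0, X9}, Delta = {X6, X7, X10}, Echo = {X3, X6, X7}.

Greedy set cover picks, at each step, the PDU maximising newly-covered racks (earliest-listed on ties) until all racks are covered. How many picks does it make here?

Greedy: pick Atlas (covers 6 new) → pick Echo (covers 3 new) → pick Bravo (covers 1 new) → pick Comet (covers 1 new). Total picks: 4.

4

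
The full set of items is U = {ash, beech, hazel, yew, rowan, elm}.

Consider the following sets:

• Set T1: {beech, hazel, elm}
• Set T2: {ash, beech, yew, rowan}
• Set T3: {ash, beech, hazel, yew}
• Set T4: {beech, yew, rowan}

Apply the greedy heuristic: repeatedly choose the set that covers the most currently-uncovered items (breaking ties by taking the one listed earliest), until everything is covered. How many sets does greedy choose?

2

Greedy: pick T2 (covers 4 new) → pick T1 (covers 2 new). Total picks: 2.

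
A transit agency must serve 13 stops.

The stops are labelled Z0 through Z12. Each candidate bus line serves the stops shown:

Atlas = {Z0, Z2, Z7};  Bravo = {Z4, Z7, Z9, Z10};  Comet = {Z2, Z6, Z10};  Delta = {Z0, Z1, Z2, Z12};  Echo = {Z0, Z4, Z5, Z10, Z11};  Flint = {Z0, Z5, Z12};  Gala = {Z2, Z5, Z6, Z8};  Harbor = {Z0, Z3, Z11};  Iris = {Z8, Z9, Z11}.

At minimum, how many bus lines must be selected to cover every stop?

4

Bravo and Delta and Gala and Harbor together: Bravo ∪ Delta ∪ Gala ∪ Harbor = {Z0, Z1, Z2, Z3, Z4, Z5, Z6, Z7, Z8, Z9, Z10, Z11, Z12} — every stop is covered.
Only Delta contains Z1, so Delta is forced; the remaining 9 stops need at least 3 more bus lines (each remaining bus line adds at most 4) — so at least 4 bus lines are needed, and 4 is optimal.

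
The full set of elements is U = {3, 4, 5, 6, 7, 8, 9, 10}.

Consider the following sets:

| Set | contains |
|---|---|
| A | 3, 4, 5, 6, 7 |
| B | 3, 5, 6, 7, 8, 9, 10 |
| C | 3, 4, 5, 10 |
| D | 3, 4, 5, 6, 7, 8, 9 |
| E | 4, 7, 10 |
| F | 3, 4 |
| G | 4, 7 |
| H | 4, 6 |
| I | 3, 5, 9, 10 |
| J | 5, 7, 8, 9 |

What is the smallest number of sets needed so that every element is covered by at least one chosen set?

2

B and D together: B ∪ D = {3, 4, 5, 6, 7, 8, 9, 10} — every element is covered.
No single set has all 8 elements (the largest, B, has 7), so 2 is optimal.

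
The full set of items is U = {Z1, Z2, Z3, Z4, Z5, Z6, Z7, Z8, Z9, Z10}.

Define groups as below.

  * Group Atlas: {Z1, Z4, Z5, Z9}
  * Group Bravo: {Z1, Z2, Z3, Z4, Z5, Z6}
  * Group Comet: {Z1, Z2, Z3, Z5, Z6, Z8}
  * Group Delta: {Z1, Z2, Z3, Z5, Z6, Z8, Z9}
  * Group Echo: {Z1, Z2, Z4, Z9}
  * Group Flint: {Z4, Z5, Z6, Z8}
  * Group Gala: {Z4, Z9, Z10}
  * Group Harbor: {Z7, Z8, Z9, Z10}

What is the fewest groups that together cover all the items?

2

Bravo and Harbor together: Bravo ∪ Harbor = {Z1, Z2, Z3, Z4, Z5, Z6, Z7, Z8, Z9, Z10} — every item is covered.
No single group has all 10 items (the largest, Delta, has 7), so 2 is optimal.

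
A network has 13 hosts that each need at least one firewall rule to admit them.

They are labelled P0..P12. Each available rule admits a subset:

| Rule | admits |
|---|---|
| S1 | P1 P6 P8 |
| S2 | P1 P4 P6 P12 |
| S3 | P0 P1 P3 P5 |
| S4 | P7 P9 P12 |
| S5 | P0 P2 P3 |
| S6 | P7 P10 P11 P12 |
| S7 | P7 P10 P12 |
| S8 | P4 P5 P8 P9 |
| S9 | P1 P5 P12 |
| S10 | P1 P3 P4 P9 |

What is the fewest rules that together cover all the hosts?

Take {S2, S5, S6, S8}. Their union is {P0, P1, P2, P3, P4, P5, P6, P7, P8, P9, P10, P11, P12}, which is all 13 hosts.
Each rule has at most 4 hosts, and 3·4 = 12 < 13 — so at least 4 rules are needed, and 4 is optimal.

4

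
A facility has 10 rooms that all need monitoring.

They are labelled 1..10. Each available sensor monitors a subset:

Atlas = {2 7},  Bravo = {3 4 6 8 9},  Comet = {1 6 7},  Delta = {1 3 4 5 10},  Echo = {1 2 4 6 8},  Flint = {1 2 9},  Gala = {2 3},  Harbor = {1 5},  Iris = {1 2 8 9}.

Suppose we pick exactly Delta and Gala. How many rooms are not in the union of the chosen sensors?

Union of Delta, Gala = {1, 2, 3, 4, 5, 10}.
Not covered: 6, 7, 8, 9 — 4 rooms.

4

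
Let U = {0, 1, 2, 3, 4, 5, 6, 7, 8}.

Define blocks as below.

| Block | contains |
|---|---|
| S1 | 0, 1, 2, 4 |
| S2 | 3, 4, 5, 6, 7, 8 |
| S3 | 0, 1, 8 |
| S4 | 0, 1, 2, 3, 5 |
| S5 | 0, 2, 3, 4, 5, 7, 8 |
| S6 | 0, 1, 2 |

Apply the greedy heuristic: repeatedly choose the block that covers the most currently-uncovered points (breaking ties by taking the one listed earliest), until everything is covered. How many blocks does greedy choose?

Greedy: pick S5 (covers 7 new) → pick S1 (covers 1 new) → pick S2 (covers 1 new). Total picks: 3.
(The true minimum cover uses only 2 blocks, so greedy is not optimal here.)

3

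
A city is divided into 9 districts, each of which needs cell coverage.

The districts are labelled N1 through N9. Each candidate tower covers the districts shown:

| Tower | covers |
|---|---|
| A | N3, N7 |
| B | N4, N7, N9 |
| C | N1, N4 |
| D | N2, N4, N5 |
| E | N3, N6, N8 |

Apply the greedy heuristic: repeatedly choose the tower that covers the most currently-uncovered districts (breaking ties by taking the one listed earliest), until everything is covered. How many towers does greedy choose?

Greedy: pick B (covers 3 new) → pick E (covers 3 new) → pick D (covers 2 new) → pick C (covers 1 new). Total picks: 4.

4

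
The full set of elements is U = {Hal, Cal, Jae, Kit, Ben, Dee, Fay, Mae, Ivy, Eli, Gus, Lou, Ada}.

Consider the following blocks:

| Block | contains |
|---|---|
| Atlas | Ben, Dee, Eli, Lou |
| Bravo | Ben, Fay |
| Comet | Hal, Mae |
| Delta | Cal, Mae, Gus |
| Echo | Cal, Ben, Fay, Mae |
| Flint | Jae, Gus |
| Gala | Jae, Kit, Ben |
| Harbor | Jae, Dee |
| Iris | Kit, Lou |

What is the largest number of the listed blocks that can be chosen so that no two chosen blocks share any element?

4

Bravo, Comet, Flint, Iris are pairwise disjoint (Bravo={Ben,Fay}; Comet={Hal,Mae}; Flint={Jae,Gus}; Iris={Kit,Lou}).
Every remaining block overlaps one of these, and no 5 of the listed blocks are pairwise disjoint, so 4 is the maximum.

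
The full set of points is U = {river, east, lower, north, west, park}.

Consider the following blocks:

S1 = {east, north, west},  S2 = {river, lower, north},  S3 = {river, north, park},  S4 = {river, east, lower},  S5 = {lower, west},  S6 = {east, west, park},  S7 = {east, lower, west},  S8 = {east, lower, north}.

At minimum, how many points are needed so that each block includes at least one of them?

The 3 points {lower, north, west} hit every block.
No choice of 2 points meets every block, so 3 is the minimum.

3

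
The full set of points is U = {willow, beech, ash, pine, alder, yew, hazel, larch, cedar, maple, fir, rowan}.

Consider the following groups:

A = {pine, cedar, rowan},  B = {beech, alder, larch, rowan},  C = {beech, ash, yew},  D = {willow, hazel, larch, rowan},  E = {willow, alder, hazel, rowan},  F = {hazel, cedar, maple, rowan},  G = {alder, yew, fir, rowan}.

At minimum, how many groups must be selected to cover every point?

Take {A, C, D, F, G}. Their union is {willow, beech, ash, pine, alder, yew, hazel, larch, cedar, maple, fir, rowan}, which is all 12 points.
No 4 of the 7 groups cover everything (all 35 combinations miss at least one point), so 5 is optimal.

5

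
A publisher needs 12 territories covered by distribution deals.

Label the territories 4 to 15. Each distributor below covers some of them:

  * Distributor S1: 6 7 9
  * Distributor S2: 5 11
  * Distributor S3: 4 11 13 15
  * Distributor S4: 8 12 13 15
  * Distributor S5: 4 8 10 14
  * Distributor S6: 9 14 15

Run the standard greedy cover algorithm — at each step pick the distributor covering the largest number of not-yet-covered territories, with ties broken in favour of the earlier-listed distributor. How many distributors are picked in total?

5

Greedy: pick S3 (covers 4 new) → pick S1 (covers 3 new) → pick S5 (covers 3 new) → pick S2 (covers 1 new) → pick S4 (covers 1 new). Total picks: 5.
(The true minimum cover uses only 4 distributors, so greedy is not optimal here.)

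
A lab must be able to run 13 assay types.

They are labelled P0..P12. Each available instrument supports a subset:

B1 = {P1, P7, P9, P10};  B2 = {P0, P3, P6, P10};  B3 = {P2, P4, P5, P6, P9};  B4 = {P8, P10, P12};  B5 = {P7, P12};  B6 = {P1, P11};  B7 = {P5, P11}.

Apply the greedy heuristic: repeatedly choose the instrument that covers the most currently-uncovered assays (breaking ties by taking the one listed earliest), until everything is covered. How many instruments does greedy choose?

5

Greedy: pick B3 (covers 5 new) → pick B1 (covers 3 new) → pick B2 (covers 2 new) → pick B4 (covers 2 new) → pick B6 (covers 1 new). Total picks: 5.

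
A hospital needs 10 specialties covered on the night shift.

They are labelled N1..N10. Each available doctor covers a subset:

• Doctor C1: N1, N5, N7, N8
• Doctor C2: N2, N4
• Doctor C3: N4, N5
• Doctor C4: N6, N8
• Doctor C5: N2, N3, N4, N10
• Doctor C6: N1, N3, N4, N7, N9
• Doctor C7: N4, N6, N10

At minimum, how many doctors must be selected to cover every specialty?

4

C1 and C2 and C6 and C7 together: C1 ∪ C2 ∪ C6 ∪ C7 = {N1, N2, N3, N4, N5, N6, N7, N8, N9, N10} — every specialty is covered.
Only C6 contains N9, so C6 is forced; the remaining 5 specialties need at least 3 more doctors (each remaining doctor adds at most 2) — so at least 4 doctors are needed, and 4 is optimal.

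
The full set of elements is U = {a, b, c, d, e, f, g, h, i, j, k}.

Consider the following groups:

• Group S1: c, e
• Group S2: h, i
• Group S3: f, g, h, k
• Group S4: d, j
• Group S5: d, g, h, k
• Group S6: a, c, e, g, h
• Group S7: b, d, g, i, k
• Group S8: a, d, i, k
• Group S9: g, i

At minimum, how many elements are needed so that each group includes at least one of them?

4

The 4 elements {d, e, i, k} hit every group.
No choice of 3 elements meets every group, so 4 is the minimum.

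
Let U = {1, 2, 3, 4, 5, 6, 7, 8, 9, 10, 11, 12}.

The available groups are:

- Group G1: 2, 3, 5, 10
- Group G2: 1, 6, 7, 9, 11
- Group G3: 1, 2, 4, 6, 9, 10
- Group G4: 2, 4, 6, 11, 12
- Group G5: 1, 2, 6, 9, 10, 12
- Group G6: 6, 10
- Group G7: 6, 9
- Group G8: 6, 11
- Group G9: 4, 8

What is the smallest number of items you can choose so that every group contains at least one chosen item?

3

H = {4, 6, 10} meets every group (each contains at least one member of H), and |H| = 3.
The groups G1, G2, G9 are pairwise disjoint, so any hitting set needs a separate item for each — at least 3. Hence 3 is optimal.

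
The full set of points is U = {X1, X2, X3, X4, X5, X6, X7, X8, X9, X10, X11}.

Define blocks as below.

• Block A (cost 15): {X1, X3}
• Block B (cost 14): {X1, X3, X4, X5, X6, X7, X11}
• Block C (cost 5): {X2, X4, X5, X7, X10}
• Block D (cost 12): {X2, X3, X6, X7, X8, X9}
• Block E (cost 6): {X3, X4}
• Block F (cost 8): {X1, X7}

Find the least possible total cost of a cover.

B, C, D together cover every point (B ∪ C ∪ D = {X1, X2, X3, X4, X5, X6, X7, X8, X9, X10, X11}); total cost 14 + 5 + 12 = 31.
No covering selection has total cost below 31.

31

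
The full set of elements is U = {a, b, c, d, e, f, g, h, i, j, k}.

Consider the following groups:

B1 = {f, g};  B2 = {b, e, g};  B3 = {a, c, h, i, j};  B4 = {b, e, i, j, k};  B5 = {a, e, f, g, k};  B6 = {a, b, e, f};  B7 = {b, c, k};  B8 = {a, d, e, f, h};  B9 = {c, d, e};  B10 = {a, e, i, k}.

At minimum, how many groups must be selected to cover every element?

4

B1 and B4 and B7 and B8 together: B1 ∪ B4 ∪ B7 ∪ B8 = {a, b, c, d, e, f, g, h, i, j, k} — every element is covered.
No 3 of the 10 groups cover everything (all 120 combinations miss at least one element), so 4 is optimal.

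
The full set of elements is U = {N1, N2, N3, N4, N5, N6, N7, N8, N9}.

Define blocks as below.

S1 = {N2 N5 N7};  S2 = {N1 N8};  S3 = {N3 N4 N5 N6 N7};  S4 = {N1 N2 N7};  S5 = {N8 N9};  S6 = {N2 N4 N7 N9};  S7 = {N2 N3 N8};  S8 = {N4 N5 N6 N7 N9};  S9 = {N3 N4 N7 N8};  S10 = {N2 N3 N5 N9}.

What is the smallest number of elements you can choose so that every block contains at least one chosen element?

3

The 3 elements {N2, N5, N8} hit every block.
No choice of 2 elements meets every block, so 3 is the minimum.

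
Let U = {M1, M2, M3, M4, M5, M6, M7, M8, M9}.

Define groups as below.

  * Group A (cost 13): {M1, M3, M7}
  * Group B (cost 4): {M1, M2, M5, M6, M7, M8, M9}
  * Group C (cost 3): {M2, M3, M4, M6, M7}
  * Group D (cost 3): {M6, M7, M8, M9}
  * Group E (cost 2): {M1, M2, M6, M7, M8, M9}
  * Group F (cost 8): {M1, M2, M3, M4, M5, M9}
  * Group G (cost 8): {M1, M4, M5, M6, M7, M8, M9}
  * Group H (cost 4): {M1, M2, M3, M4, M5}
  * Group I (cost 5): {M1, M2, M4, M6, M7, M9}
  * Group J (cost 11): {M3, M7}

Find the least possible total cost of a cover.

E, H together cover every element (E ∪ H = {M1, M2, M3, M4, M5, M6, M7, M8, M9}); total cost 2 + 4 = 6.
No covering selection has total cost below 6.

6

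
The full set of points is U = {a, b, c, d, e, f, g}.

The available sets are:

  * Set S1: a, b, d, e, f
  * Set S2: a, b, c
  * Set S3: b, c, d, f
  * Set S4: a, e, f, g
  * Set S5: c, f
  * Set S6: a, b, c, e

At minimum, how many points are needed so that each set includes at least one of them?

The 2 points {c, e} hit every set.
No single point lies in every set, so at least 2 are needed and 2 is optimal.

2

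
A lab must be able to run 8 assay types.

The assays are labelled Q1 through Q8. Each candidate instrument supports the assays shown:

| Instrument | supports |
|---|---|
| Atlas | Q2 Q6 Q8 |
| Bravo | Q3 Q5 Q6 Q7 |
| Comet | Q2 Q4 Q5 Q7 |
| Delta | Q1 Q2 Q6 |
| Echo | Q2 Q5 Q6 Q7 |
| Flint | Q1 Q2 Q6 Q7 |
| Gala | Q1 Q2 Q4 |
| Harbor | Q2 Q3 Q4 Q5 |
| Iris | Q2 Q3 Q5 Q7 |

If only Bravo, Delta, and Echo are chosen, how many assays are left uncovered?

Union of Bravo, Delta, Echo = {Q1, Q2, Q3, Q5, Q6, Q7}.
Not covered: Q4, Q8 — 2 assays.

2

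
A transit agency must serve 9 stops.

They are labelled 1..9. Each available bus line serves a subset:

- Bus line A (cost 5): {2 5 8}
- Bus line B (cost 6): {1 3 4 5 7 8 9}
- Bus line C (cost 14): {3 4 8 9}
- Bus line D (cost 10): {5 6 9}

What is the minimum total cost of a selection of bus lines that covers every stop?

A, B, D together cover every stop (A ∪ B ∪ D = {1, 2, 3, 4, 5, 6, 7, 8, 9}); total cost 5 + 6 + 10 = 21.
No covering selection has total cost below 21.

21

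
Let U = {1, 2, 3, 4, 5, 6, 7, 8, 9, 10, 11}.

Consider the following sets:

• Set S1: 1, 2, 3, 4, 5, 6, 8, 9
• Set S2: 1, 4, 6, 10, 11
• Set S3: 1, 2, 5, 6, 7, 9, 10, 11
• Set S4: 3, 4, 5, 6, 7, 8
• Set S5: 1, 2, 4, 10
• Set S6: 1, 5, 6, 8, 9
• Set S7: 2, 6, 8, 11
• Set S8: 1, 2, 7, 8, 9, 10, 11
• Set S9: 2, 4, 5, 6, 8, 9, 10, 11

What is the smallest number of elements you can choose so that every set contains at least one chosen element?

Take H = {2, 6}. Each listed set contains at least one of these, so H is a hitting set of size 2.
No single element lies in every set, so at least 2 are needed and 2 is optimal.

2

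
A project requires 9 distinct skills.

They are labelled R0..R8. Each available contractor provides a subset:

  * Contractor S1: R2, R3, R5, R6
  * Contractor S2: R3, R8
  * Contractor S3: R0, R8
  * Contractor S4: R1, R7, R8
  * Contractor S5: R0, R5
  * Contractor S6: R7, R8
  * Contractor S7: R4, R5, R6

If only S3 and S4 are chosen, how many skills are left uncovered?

Union of S3, S4 = {R0, R1, R7, R8}.
Not covered: R2, R3, R4, R5, R6 — 5 skills.

5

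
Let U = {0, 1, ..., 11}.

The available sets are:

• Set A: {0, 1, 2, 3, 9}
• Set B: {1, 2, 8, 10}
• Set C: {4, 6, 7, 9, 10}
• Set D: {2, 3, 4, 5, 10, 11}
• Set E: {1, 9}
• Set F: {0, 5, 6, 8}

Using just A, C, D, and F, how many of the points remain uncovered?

Union of A, C, D, F = {0, 1, 2, 3, 4, 5, 6, 7, 8, 9, 10, 11} — that's every point, so 0 are uncovered.

0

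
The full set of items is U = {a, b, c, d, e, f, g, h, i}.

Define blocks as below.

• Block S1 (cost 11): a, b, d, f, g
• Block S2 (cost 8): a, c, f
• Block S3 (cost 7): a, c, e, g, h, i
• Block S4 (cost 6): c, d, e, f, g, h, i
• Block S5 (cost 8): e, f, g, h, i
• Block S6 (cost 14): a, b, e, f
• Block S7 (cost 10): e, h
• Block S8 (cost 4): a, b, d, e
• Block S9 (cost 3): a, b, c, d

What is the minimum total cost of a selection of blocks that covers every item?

S4, S9 together cover every item (S4 ∪ S9 = {a, b, c, d, e, f, g, h, i}); total cost 6 + 3 = 9.
No covering selection has total cost below 9.

9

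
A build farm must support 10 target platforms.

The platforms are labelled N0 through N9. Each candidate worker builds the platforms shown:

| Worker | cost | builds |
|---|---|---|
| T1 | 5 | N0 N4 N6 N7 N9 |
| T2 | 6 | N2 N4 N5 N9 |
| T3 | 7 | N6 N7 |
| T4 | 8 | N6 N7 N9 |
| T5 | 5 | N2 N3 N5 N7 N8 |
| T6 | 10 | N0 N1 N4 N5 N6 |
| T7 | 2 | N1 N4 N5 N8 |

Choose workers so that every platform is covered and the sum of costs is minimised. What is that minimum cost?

12

T1, T5, T7 together cover every platform (T1 ∪ T5 ∪ T7 = {N0, N1, N2, N3, N4, N5, N6, N7, N8, N9}); total cost 5 + 5 + 2 = 12.
No covering selection has total cost below 12.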